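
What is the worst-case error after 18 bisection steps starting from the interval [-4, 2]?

Bisection error bound: |error| ≤ (b-a)/2^n
|error| ≤ (2 - (-4))/2^18 = 6/2^18
|error| ≤ 0.0000228882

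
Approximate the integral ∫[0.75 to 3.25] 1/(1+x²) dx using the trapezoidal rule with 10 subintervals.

f(x) = 1/(1+x²)
a = 0.75, b = 3.25, n = 10
h = (b - a)/n = 0.250000

Trapezoidal rule: (h/2)[f(x₀) + 2f(x₁) + 2f(x₂) + ... + f(xₙ)]

x_0 = 0.7500, f(x_0) = 0.640000, coefficient = 1
x_1 = 1.0000, f(x_1) = 0.500000, coefficient = 2
x_2 = 1.2500, f(x_2) = 0.390244, coefficient = 2
x_3 = 1.5000, f(x_3) = 0.307692, coefficient = 2
x_4 = 1.7500, f(x_4) = 0.246154, coefficient = 2
x_5 = 2.0000, f(x_5) = 0.200000, coefficient = 2
x_6 = 2.2500, f(x_6) = 0.164948, coefficient = 2
x_7 = 2.5000, f(x_7) = 0.137931, coefficient = 2
x_8 = 2.7500, f(x_8) = 0.116788, coefficient = 2
x_9 = 3.0000, f(x_9) = 0.100000, coefficient = 2
x_10 = 3.2500, f(x_10) = 0.086486, coefficient = 1

I ≈ (0.250000/2) × 5.054002 = 0.631750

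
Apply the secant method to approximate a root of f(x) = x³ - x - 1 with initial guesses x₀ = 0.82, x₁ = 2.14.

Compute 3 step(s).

f(x) = x³ - x - 1
x₀ = 0.82, x₁ = 2.14

Secant formula: x_{n+1} = x_n - f(x_n)(x_n - x_{n-1})/(f(x_n) - f(x_{n-1}))

Iteration 1:
  f(0.820000) = -1.268632
  f(2.140000) = 6.660344
  x_2 = 2.140000 - 6.660344×(2.140000 - 0.820000)/(6.660344 - (-1.268632))
       = 1.031199
Iteration 2:
  f(2.140000) = 6.660344
  f(1.031199) = -0.934651
  x_3 = 1.031199 - (-0.934651)×(1.031199 - 2.140000)/(-0.934651 - 6.660344)
       = 1.167650
Iteration 3:
  f(1.031199) = -0.934651
  f(1.167650) = -0.575669
  x_4 = 1.167650 - (-0.575669)×(1.167650 - 1.031199)/(-0.575669 - (-0.934651))
       = 1.386464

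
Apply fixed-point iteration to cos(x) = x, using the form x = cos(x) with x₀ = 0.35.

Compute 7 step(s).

Equation: cos(x) = x
Fixed-point form: x = cos(x)
x₀ = 0.35

x_1 = g(0.350000) = 0.939373
x_2 = g(0.939373) = 0.590294
x_3 = g(0.590294) = 0.830777
x_4 = g(0.830777) = 0.674302
x_5 = g(0.674302) = 0.781143
x_6 = g(0.781143) = 0.710109
x_7 = g(0.710109) = 0.758291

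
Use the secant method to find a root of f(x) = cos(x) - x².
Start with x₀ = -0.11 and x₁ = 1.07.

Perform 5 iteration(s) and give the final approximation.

f(x) = cos(x) - x²
x₀ = -0.11, x₁ = 1.07

Secant formula: x_{n+1} = x_n - f(x_n)(x_n - x_{n-1})/(f(x_n) - f(x_{n-1}))

Iteration 1:
  f(-0.110000) = 0.981856
  f(1.070000) = -0.664776
  x_2 = 1.070000 - (-0.664776)×(1.070000 - (-0.110000))/(-0.664776 - 0.981856)
       = 0.593612
Iteration 2:
  f(1.070000) = -0.664776
  f(0.593612) = 0.476550
  x_3 = 0.593612 - 0.476550×(0.593612 - 1.070000)/(0.476550 - (-0.664776))
       = 0.792524
Iteration 3:
  f(0.593612) = 0.476550
  f(0.792524) = 0.073957
  x_4 = 0.792524 - 0.073957×(0.792524 - 0.593612)/(0.073957 - 0.476550)
       = 0.829064
Iteration 4:
  f(0.792524) = 0.073957
  f(0.829064) = -0.011781
  x_5 = 0.829064 - (-0.011781)×(0.829064 - 0.792524)/(-0.011781 - 0.073957)
       = 0.824043
Iteration 5:
  f(0.829064) = -0.011781
  f(0.824043) = 0.000213
  x_6 = 0.824043 - 0.000213×(0.824043 - 0.829064)/(0.000213 - (-0.011781))
       = 0.824132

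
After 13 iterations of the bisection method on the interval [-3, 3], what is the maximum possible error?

Bisection error bound: |error| ≤ (b-a)/2^n
|error| ≤ (3 - (-3))/2^13 = 6/2^13
|error| ≤ 0.0007324219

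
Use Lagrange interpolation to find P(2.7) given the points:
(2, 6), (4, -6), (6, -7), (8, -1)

Lagrange interpolation formula:
P(x) = Σ yᵢ × Lᵢ(x)
where Lᵢ(x) = Π_{j≠i} (x - xⱼ)/(xᵢ - xⱼ)

L_0(2.7) = (2.7 - 4)/(2 - 4) × (2.7 - 6)/(2 - 6) × (2.7 - 8)/(2 - 8) = 0.473687
L_1(2.7) = (2.7 - 2)/(4 - 2) × (2.7 - 6)/(4 - 6) × (2.7 - 8)/(4 - 8) = 0.765188
L_2(2.7) = (2.7 - 2)/(6 - 2) × (2.7 - 4)/(6 - 4) × (2.7 - 8)/(6 - 8) = -0.301438
L_3(2.7) = (2.7 - 2)/(8 - 2) × (2.7 - 4)/(8 - 4) × (2.7 - 6)/(8 - 6) = 0.062562

P(2.7) = 6×L_0(2.7) + (-6)×L_1(2.7) + (-7)×L_2(2.7) + (-1)×L_3(2.7)
P(2.7) = 0.298500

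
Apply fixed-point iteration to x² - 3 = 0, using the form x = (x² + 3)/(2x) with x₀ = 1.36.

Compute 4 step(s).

Equation: x² - 3 = 0
Fixed-point form: x = (x² + 3)/(2x)
x₀ = 1.36

x_1 = g(1.360000) = 1.782941
x_2 = g(1.782941) = 1.732777
x_3 = g(1.732777) = 1.732051
x_4 = g(1.732051) = 1.732051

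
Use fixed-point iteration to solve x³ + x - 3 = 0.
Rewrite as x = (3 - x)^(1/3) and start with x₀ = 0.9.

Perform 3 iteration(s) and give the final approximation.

Equation: x³ + x - 3 = 0
Fixed-point form: x = (3 - x)^(1/3)
x₀ = 0.9

x_1 = g(0.900000) = 1.280579
x_2 = g(1.280579) = 1.198011
x_3 = g(1.198011) = 1.216888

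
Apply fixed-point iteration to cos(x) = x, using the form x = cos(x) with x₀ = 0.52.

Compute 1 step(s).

Equation: cos(x) = x
Fixed-point form: x = cos(x)
x₀ = 0.52

x_1 = g(0.520000) = 0.867819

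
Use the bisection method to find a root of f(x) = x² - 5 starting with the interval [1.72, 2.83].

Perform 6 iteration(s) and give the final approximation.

f(x) = x² - 5
Initial interval: [1.72, 2.83]

Iteration 1:
  c_1 = (1.720000 + 2.830000)/2 = 2.275000
  f(c_1) = f(2.275000) = 0.175625
  f(a) × f(c) < 0, new interval: [1.720000, 2.275000]
Iteration 2:
  c_2 = (1.720000 + 2.275000)/2 = 1.997500
  f(c_2) = f(1.997500) = -1.009994
  f(a) × f(c) ≥ 0, new interval: [1.997500, 2.275000]
Iteration 3:
  c_3 = (1.997500 + 2.275000)/2 = 2.136250
  f(c_3) = f(2.136250) = -0.436436
  f(a) × f(c) ≥ 0, new interval: [2.136250, 2.275000]
Iteration 4:
  c_4 = (2.136250 + 2.275000)/2 = 2.205625
  f(c_4) = f(2.205625) = -0.135218
  f(a) × f(c) ≥ 0, new interval: [2.205625, 2.275000]
Iteration 5:
  c_5 = (2.205625 + 2.275000)/2 = 2.240312
  f(c_5) = f(2.240312) = 0.019000
  f(a) × f(c) < 0, new interval: [2.205625, 2.240312]
Iteration 6:
  c_6 = (2.205625 + 2.240312)/2 = 2.222969
  f(c_6) = f(2.222969) = -0.058410
  f(a) × f(c) ≥ 0, new interval: [2.222969, 2.240312]

After 6 iteration(s), the approximation is c_6 = 2.222969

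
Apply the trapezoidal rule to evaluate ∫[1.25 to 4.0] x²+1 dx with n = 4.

f(x) = x²+1
a = 1.25, b = 4.0, n = 4
h = (b - a)/n = 0.687500

Trapezoidal rule: (h/2)[f(x₀) + 2f(x₁) + 2f(x₂) + ... + f(xₙ)]

x_0 = 1.2500, f(x_0) = 2.562500, coefficient = 1
x_1 = 1.9375, f(x_1) = 4.753906, coefficient = 2
x_2 = 2.6250, f(x_2) = 7.890625, coefficient = 2
x_3 = 3.3125, f(x_3) = 11.972656, coefficient = 2
x_4 = 4.0000, f(x_4) = 17.000000, coefficient = 1

I ≈ (0.687500/2) × 68.796875 = 23.648926
Exact value: 23.432292
Error: 0.216634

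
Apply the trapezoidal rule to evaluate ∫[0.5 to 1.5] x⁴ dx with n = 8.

f(x) = x⁴
a = 0.5, b = 1.5, n = 8
h = (b - a)/n = 0.125000

Trapezoidal rule: (h/2)[f(x₀) + 2f(x₁) + 2f(x₂) + ... + f(xₙ)]

x_0 = 0.5000, f(x_0) = 0.062500, coefficient = 1
x_1 = 0.6250, f(x_1) = 0.152588, coefficient = 2
x_2 = 0.7500, f(x_2) = 0.316406, coefficient = 2
x_3 = 0.8750, f(x_3) = 0.586182, coefficient = 2
x_4 = 1.0000, f(x_4) = 1.000000, coefficient = 2
x_5 = 1.1250, f(x_5) = 1.601807, coefficient = 2
x_6 = 1.2500, f(x_6) = 2.441406, coefficient = 2
x_7 = 1.3750, f(x_7) = 3.574463, coefficient = 2
x_8 = 1.5000, f(x_8) = 5.062500, coefficient = 1

I ≈ (0.125000/2) × 24.470703 = 1.529419
Exact value: 1.512500
Error: 0.016919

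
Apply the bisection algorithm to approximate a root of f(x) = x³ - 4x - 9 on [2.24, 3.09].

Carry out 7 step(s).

f(x) = x³ - 4x - 9
Initial interval: [2.24, 3.09]

Iteration 1:
  c_1 = (2.240000 + 3.090000)/2 = 2.665000
  f(c_1) = f(2.665000) = -0.732570
  f(a) × f(c) ≥ 0, new interval: [2.665000, 3.090000]
Iteration 2:
  c_2 = (2.665000 + 3.090000)/2 = 2.877500
  f(c_2) = f(2.877500) = 3.315718
  f(a) × f(c) < 0, new interval: [2.665000, 2.877500]
Iteration 3:
  c_3 = (2.665000 + 2.877500)/2 = 2.771250
  f(c_3) = f(2.771250) = 1.197719
  f(a) × f(c) < 0, new interval: [2.665000, 2.771250]
Iteration 4:
  c_4 = (2.665000 + 2.771250)/2 = 2.718125
  f(c_4) = f(2.718125) = 0.209561
  f(a) × f(c) < 0, new interval: [2.665000, 2.718125]
Iteration 5:
  c_5 = (2.665000 + 2.718125)/2 = 2.691562
  f(c_5) = f(2.691562) = -0.267202
  f(a) × f(c) ≥ 0, new interval: [2.691562, 2.718125]
Iteration 6:
  c_6 = (2.691562 + 2.718125)/2 = 2.704844
  f(c_6) = f(2.704844) = -0.030252
  f(a) × f(c) ≥ 0, new interval: [2.704844, 2.718125]
Iteration 7:
  c_7 = (2.704844 + 2.718125)/2 = 2.711484
  f(c_7) = f(2.711484) = 0.089296
  f(a) × f(c) < 0, new interval: [2.704844, 2.711484]

After 7 iteration(s), the approximation is c_7 = 2.711484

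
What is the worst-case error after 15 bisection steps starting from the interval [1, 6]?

Bisection error bound: |error| ≤ (b-a)/2^n
|error| ≤ (6 - 1)/2^15 = 5/2^15
|error| ≤ 0.0001525879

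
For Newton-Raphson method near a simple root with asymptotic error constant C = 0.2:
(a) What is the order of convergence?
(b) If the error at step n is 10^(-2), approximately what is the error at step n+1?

(a) Newton-Raphson has quadratic (order 2) convergence near simple roots.
    This means |e_{n+1}| ≈ C|e_n|².

(b) With |e_n| = 10^(-2) and C = 0.2:
    |e_{n+1}| ≈ 0.2 × (10^(-2))² = 0.2 × 10^(-4)

(a) 2 (quadratic); (b) |e_{n+1}| ≈ 2.000e-05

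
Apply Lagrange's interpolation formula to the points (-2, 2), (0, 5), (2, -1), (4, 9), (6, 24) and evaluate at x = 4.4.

Lagrange interpolation formula:
P(x) = Σ yᵢ × Lᵢ(x)
where Lᵢ(x) = Π_{j≠i} (x - xⱼ)/(xᵢ - xⱼ)

L_0(4.4) = (4.4 - 0)/(-2 - 0) × (4.4 - 2)/(-2 - 2) × (4.4 - 4)/(-2 - 4) × (4.4 - 6)/(-2 - 6) = -0.017600
L_1(4.4) = (4.4 - (-2))/(0 - (-2)) × (4.4 - 2)/(0 - 2) × (4.4 - 4)/(0 - 4) × (4.4 - 6)/(0 - 6) = 0.102400
L_2(4.4) = (4.4 - (-2))/(2 - (-2)) × (4.4 - 0)/(2 - 0) × (4.4 - 4)/(2 - 4) × (4.4 - 6)/(2 - 6) = -0.281600
L_3(4.4) = (4.4 - (-2))/(4 - (-2)) × (4.4 - 0)/(4 - 0) × (4.4 - 2)/(4 - 2) × (4.4 - 6)/(4 - 6) = 1.126400
L_4(4.4) = (4.4 - (-2))/(6 - (-2)) × (4.4 - 0)/(6 - 0) × (4.4 - 2)/(6 - 2) × (4.4 - 4)/(6 - 4) = 0.070400

P(4.4) = 2×L_0(4.4) + 5×L_1(4.4) + (-1)×L_2(4.4) + 9×L_3(4.4) + 24×L_4(4.4)
P(4.4) = 12.585600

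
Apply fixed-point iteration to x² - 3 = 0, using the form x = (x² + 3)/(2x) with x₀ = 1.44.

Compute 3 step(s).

Equation: x² - 3 = 0
Fixed-point form: x = (x² + 3)/(2x)
x₀ = 1.44

x_1 = g(1.440000) = 1.761667
x_2 = g(1.761667) = 1.732300
x_3 = g(1.732300) = 1.732051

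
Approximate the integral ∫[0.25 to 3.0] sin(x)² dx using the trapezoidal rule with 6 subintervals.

f(x) = sin(x)²
a = 0.25, b = 3.0, n = 6
h = (b - a)/n = 0.458333

Trapezoidal rule: (h/2)[f(x₀) + 2f(x₁) + 2f(x₂) + ... + f(xₙ)]

x_0 = 0.2500, f(x_0) = 0.061209, coefficient = 1
x_1 = 0.7083, f(x_1) = 0.423240, coefficient = 2
x_2 = 1.1667, f(x_2) = 0.845379, coefficient = 2
x_3 = 1.6250, f(x_3) = 0.997065, coefficient = 2
x_4 = 2.0833, f(x_4) = 0.759518, coefficient = 2
x_5 = 2.5417, f(x_5) = 0.318752, coefficient = 2
x_6 = 3.0000, f(x_6) = 0.019915, coefficient = 1

I ≈ (0.458333/2) × 6.769031 = 1.551236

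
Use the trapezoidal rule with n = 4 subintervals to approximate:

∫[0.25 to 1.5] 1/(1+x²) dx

f(x) = 1/(1+x²)
a = 0.25, b = 1.5, n = 4
h = (b - a)/n = 0.312500

Trapezoidal rule: (h/2)[f(x₀) + 2f(x₁) + 2f(x₂) + ... + f(xₙ)]

x_0 = 0.2500, f(x_0) = 0.941176, coefficient = 1
x_1 = 0.5625, f(x_1) = 0.759644, coefficient = 2
x_2 = 0.8750, f(x_2) = 0.566372, coefficient = 2
x_3 = 1.1875, f(x_3) = 0.414911, coefficient = 2
x_4 = 1.5000, f(x_4) = 0.307692, coefficient = 1

I ≈ (0.312500/2) × 4.730722 = 0.739175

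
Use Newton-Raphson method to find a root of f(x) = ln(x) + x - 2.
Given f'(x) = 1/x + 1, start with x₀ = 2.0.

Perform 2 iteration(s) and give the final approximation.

f(x) = ln(x) + x - 2
f'(x) = 1/x + 1
x₀ = 2.0

Newton-Raphson formula: x_{n+1} = x_n - f(x_n)/f'(x_n)

Iteration 1:
  f(2.000000) = 0.693147
  f'(2.000000) = 1.500000
  x_1 = 2.000000 - 0.693147/1.500000 = 1.537902
Iteration 2:
  f(1.537902) = -0.031679
  f'(1.537902) = 1.650237
  x_2 = 1.537902 - (-0.031679)/1.650237 = 1.557099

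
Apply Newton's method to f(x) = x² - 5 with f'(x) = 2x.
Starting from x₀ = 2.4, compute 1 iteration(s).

f(x) = x² - 5
f'(x) = 2x
x₀ = 2.4

Newton-Raphson formula: x_{n+1} = x_n - f(x_n)/f'(x_n)

Iteration 1:
  f(2.400000) = 0.760000
  f'(2.400000) = 4.800000
  x_1 = 2.400000 - 0.760000/4.800000 = 2.241667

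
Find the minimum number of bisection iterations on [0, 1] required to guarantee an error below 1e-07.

We need (b-a)/2^n ≤ 1e-07
(1 - 0)/2^n ≤ 1e-07
1/2^n ≤ 1e-07
2^n ≥ 10000000
n ≥ log₂(10000000) = 23.25
n ≥ 24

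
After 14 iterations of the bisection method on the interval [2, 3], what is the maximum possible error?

Bisection error bound: |error| ≤ (b-a)/2^n
|error| ≤ (3 - 2)/2^14 = 1/2^14
|error| ≤ 0.0000610352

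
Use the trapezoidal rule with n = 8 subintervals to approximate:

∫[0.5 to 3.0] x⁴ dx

f(x) = x⁴
a = 0.5, b = 3.0, n = 8
h = (b - a)/n = 0.312500

Trapezoidal rule: (h/2)[f(x₀) + 2f(x₁) + 2f(x₂) + ... + f(xₙ)]

x_0 = 0.5000, f(x_0) = 0.062500, coefficient = 1
x_1 = 0.8125, f(x_1) = 0.435806, coefficient = 2
x_2 = 1.1250, f(x_2) = 1.601807, coefficient = 2
x_3 = 1.4375, f(x_3) = 4.270035, coefficient = 2
x_4 = 1.7500, f(x_4) = 9.378906, coefficient = 2
x_5 = 2.0625, f(x_5) = 18.095718, coefficient = 2
x_6 = 2.3750, f(x_6) = 31.816650, coefficient = 2
x_7 = 2.6875, f(x_7) = 52.166763, coefficient = 2
x_8 = 3.0000, f(x_8) = 81.000000, coefficient = 1

I ≈ (0.312500/2) × 316.593872 = 49.467793
Exact value: 48.593750
Error: 0.874043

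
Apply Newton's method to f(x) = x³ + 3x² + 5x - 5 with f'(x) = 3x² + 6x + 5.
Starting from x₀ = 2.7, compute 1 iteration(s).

f(x) = x³ + 3x² + 5x - 5
f'(x) = 3x² + 6x + 5
x₀ = 2.7

Newton-Raphson formula: x_{n+1} = x_n - f(x_n)/f'(x_n)

Iteration 1:
  f(2.700000) = 50.053000
  f'(2.700000) = 43.070000
  x_1 = 2.700000 - 50.053000/43.070000 = 1.537869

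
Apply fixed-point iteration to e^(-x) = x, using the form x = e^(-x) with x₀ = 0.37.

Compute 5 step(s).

Equation: e^(-x) = x
Fixed-point form: x = e^(-x)
x₀ = 0.37

x_1 = g(0.370000) = 0.690734
x_2 = g(0.690734) = 0.501208
x_3 = g(0.501208) = 0.605798
x_4 = g(0.605798) = 0.545639
x_5 = g(0.545639) = 0.579472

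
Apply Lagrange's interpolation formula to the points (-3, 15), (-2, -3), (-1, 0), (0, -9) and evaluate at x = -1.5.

Lagrange interpolation formula:
P(x) = Σ yᵢ × Lᵢ(x)
where Lᵢ(x) = Π_{j≠i} (x - xⱼ)/(xᵢ - xⱼ)

L_0(-1.5) = (-1.5 - (-2))/(-3 - (-2)) × (-1.5 - (-1))/(-3 - (-1)) × (-1.5 - 0)/(-3 - 0) = -0.062500
L_1(-1.5) = (-1.5 - (-3))/(-2 - (-3)) × (-1.5 - (-1))/(-2 - (-1)) × (-1.5 - 0)/(-2 - 0) = 0.562500
L_2(-1.5) = (-1.5 - (-3))/(-1 - (-3)) × (-1.5 - (-2))/(-1 - (-2)) × (-1.5 - 0)/(-1 - 0) = 0.562500
L_3(-1.5) = (-1.5 - (-3))/(0 - (-3)) × (-1.5 - (-2))/(0 - (-2)) × (-1.5 - (-1))/(0 - (-1)) = -0.062500

P(-1.5) = 15×L_0(-1.5) + (-3)×L_1(-1.5) + 0×L_2(-1.5) + (-9)×L_3(-1.5)
P(-1.5) = -2.062500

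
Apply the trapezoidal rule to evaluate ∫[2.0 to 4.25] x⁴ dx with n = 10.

f(x) = x⁴
a = 2.0, b = 4.25, n = 10
h = (b - a)/n = 0.225000

Trapezoidal rule: (h/2)[f(x₀) + 2f(x₁) + 2f(x₂) + ... + f(xₙ)]

x_0 = 2.0000, f(x_0) = 16.000000, coefficient = 1
x_1 = 2.2250, f(x_1) = 24.508688, coefficient = 2
x_2 = 2.4500, f(x_2) = 36.030006, coefficient = 2
x_3 = 2.6750, f(x_3) = 51.202969, coefficient = 2
x_4 = 2.9000, f(x_4) = 70.728100, coefficient = 2
x_5 = 3.1250, f(x_5) = 95.367432, coefficient = 2
x_6 = 3.3500, f(x_6) = 125.944506, coefficient = 2
x_7 = 3.5750, f(x_7) = 163.344375, coefficient = 2
x_8 = 3.8000, f(x_8) = 208.513600, coefficient = 2
x_9 = 4.0250, f(x_9) = 262.460250, coefficient = 2
x_10 = 4.2500, f(x_10) = 326.253906, coefficient = 1

I ≈ (0.225000/2) × 2418.453760 = 272.076048
Exact value: 270.915820
Error: 1.160228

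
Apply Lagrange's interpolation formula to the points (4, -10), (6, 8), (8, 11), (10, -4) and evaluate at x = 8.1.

Lagrange interpolation formula:
P(x) = Σ yᵢ × Lᵢ(x)
where Lᵢ(x) = Π_{j≠i} (x - xⱼ)/(xᵢ - xⱼ)

L_0(8.1) = (8.1 - 6)/(4 - 6) × (8.1 - 8)/(4 - 8) × (8.1 - 10)/(4 - 10) = 0.008312
L_1(8.1) = (8.1 - 4)/(6 - 4) × (8.1 - 8)/(6 - 8) × (8.1 - 10)/(6 - 10) = -0.048687
L_2(8.1) = (8.1 - 4)/(8 - 4) × (8.1 - 6)/(8 - 6) × (8.1 - 10)/(8 - 10) = 1.022437
L_3(8.1) = (8.1 - 4)/(10 - 4) × (8.1 - 6)/(10 - 6) × (8.1 - 8)/(10 - 8) = 0.017937

P(8.1) = (-10)×L_0(8.1) + 8×L_1(8.1) + 11×L_2(8.1) + (-4)×L_3(8.1)
P(8.1) = 10.702438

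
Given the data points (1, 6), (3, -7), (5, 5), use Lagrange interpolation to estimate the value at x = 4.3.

Lagrange interpolation formula:
P(x) = Σ yᵢ × Lᵢ(x)
where Lᵢ(x) = Π_{j≠i} (x - xⱼ)/(xᵢ - xⱼ)

L_0(4.3) = (4.3 - 3)/(1 - 3) × (4.3 - 5)/(1 - 5) = -0.113750
L_1(4.3) = (4.3 - 1)/(3 - 1) × (4.3 - 5)/(3 - 5) = 0.577500
L_2(4.3) = (4.3 - 1)/(5 - 1) × (4.3 - 3)/(5 - 3) = 0.536250

P(4.3) = 6×L_0(4.3) + (-7)×L_1(4.3) + 5×L_2(4.3)
P(4.3) = -2.043750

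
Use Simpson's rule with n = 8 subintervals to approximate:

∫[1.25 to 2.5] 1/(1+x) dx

f(x) = 1/(1+x)
a = 1.25, b = 2.5, n = 8
h = (b - a)/n = 0.156250

Simpson's rule: (h/3)[f(x₀) + 4f(x₁) + 2f(x₂) + ... + f(xₙ)]

x_0 = 1.2500, f(x_0) = 0.444444, coefficient = 1
x_1 = 1.4062, f(x_1) = 0.415584, coefficient = 4
x_2 = 1.5625, f(x_2) = 0.390244, coefficient = 2
x_3 = 1.7188, f(x_3) = 0.367816, coefficient = 4
x_4 = 1.8750, f(x_4) = 0.347826, coefficient = 2
x_5 = 2.0312, f(x_5) = 0.329897, coefficient = 4
x_6 = 2.1875, f(x_6) = 0.313725, coefficient = 2
x_7 = 2.3438, f(x_7) = 0.299065, coefficient = 4
x_8 = 2.5000, f(x_8) = 0.285714, coefficient = 1

I ≈ (0.156250/3) × 8.483201 = 0.441833
Exact value: 0.441833
Error: 0.000001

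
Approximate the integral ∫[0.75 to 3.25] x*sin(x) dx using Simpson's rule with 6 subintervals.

f(x) = x*sin(x)
a = 0.75, b = 3.25, n = 6
h = (b - a)/n = 0.416667

Simpson's rule: (h/3)[f(x₀) + 4f(x₁) + 2f(x₂) + ... + f(xₙ)]

x_0 = 0.7500, f(x_0) = 0.511229, coefficient = 1
x_1 = 1.1667, f(x_1) = 1.072686, coefficient = 4
x_2 = 1.5833, f(x_2) = 1.583209, coefficient = 2
x_3 = 2.0000, f(x_3) = 1.818595, coefficient = 4
x_4 = 2.4167, f(x_4) = 1.602443, coefficient = 2
x_5 = 2.8333, f(x_5) = 0.859635, coefficient = 4
x_6 = 3.2500, f(x_6) = -0.351634, coefficient = 1

I ≈ (0.416667/3) × 21.534561 = 2.990911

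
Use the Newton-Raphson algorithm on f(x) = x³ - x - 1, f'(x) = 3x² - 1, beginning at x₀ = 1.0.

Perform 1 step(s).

f(x) = x³ - x - 1
f'(x) = 3x² - 1
x₀ = 1.0

Newton-Raphson formula: x_{n+1} = x_n - f(x_n)/f'(x_n)

Iteration 1:
  f(1.000000) = -1.000000
  f'(1.000000) = 2.000000
  x_1 = 1.000000 - (-1.000000)/2.000000 = 1.500000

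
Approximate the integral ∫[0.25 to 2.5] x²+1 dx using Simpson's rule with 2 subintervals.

f(x) = x²+1
a = 0.25, b = 2.5, n = 2
h = (b - a)/n = 1.125000

Simpson's rule: (h/3)[f(x₀) + 4f(x₁) + 2f(x₂) + ... + f(xₙ)]

x_0 = 0.2500, f(x_0) = 1.062500, coefficient = 1
x_1 = 1.3750, f(x_1) = 2.890625, coefficient = 4
x_2 = 2.5000, f(x_2) = 7.250000, coefficient = 1

I ≈ (1.125000/3) × 19.875000 = 7.453125
Exact value: 7.453125
Error: 0.000000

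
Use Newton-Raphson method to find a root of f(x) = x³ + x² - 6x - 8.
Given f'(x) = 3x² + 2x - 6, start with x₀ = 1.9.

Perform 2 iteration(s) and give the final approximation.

f(x) = x³ + x² - 6x - 8
f'(x) = 3x² + 2x - 6
x₀ = 1.9

Newton-Raphson formula: x_{n+1} = x_n - f(x_n)/f'(x_n)

Iteration 1:
  f(1.900000) = -8.931000
  f'(1.900000) = 8.630000
  x_1 = 1.900000 - (-8.931000)/8.630000 = 2.934878
Iteration 2:
  f(2.934878) = 8.283847
  f'(2.934878) = 25.710289
  x_2 = 2.934878 - 8.283847/25.710289 = 2.612679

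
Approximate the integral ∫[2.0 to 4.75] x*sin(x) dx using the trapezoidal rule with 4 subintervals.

f(x) = x*sin(x)
a = 2.0, b = 4.75, n = 4
h = (b - a)/n = 0.687500

Trapezoidal rule: (h/2)[f(x₀) + 2f(x₁) + 2f(x₂) + ... + f(xₙ)]

x_0 = 2.0000, f(x_0) = 1.818595, coefficient = 1
x_1 = 2.6875, f(x_1) = 1.178864, coefficient = 2
x_2 = 3.3750, f(x_2) = -0.780617, coefficient = 2
x_3 = 4.0625, f(x_3) = -3.234363, coefficient = 2
x_4 = 4.7500, f(x_4) = -4.746641, coefficient = 1

I ≈ (0.687500/2) × -8.600278 = -2.956345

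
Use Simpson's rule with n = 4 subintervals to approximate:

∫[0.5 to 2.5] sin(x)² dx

f(x) = sin(x)²
a = 0.5, b = 2.5, n = 4
h = (b - a)/n = 0.500000

Simpson's rule: (h/3)[f(x₀) + 4f(x₁) + 2f(x₂) + ... + f(xₙ)]

x_0 = 0.5000, f(x_0) = 0.229849, coefficient = 1
x_1 = 1.0000, f(x_1) = 0.708073, coefficient = 4
x_2 = 1.5000, f(x_2) = 0.994996, coefficient = 2
x_3 = 2.0000, f(x_3) = 0.826822, coefficient = 4
x_4 = 2.5000, f(x_4) = 0.358169, coefficient = 1

I ≈ (0.500000/3) × 8.717591 = 1.452932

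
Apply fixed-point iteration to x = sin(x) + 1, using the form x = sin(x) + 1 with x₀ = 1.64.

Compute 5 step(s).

Equation: x = sin(x) + 1
Fixed-point form: x = sin(x) + 1
x₀ = 1.64

x_1 = g(1.640000) = 1.997606
x_2 = g(1.997606) = 1.910291
x_3 = g(1.910291) = 1.942923
x_4 = g(1.942923) = 1.931556
x_5 = g(1.931556) = 1.935629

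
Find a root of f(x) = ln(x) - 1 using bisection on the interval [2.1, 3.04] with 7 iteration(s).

f(x) = ln(x) - 1
Initial interval: [2.1, 3.04]

Iteration 1:
  c_1 = (2.100000 + 3.040000)/2 = 2.570000
  f(c_1) = f(2.570000) = -0.056094
  f(a) × f(c) ≥ 0, new interval: [2.570000, 3.040000]
Iteration 2:
  c_2 = (2.570000 + 3.040000)/2 = 2.805000
  f(c_2) = f(2.805000) = 0.031404
  f(a) × f(c) < 0, new interval: [2.570000, 2.805000]
Iteration 3:
  c_3 = (2.570000 + 2.805000)/2 = 2.687500
  f(c_3) = f(2.687500) = -0.011389
  f(a) × f(c) ≥ 0, new interval: [2.687500, 2.805000]
Iteration 4:
  c_4 = (2.687500 + 2.805000)/2 = 2.746250
  f(c_4) = f(2.746250) = 0.010236
  f(a) × f(c) < 0, new interval: [2.687500, 2.746250]
Iteration 5:
  c_5 = (2.687500 + 2.746250)/2 = 2.716875
  f(c_5) = f(2.716875) = -0.000518
  f(a) × f(c) ≥ 0, new interval: [2.716875, 2.746250]
Iteration 6:
  c_6 = (2.716875 + 2.746250)/2 = 2.731562
  f(c_6) = f(2.731562) = 0.004874
  f(a) × f(c) < 0, new interval: [2.716875, 2.731562]
Iteration 7:
  c_7 = (2.716875 + 2.731562)/2 = 2.724219
  f(c_7) = f(2.724219) = 0.002182
  f(a) × f(c) < 0, new interval: [2.716875, 2.724219]

After 7 iteration(s), the approximation is c_7 = 2.724219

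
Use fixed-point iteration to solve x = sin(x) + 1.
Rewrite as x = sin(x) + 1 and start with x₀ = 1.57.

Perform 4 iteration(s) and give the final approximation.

Equation: x = sin(x) + 1
Fixed-point form: x = sin(x) + 1
x₀ = 1.57

x_1 = g(1.570000) = 2.000000
x_2 = g(2.000000) = 1.909298
x_3 = g(1.909298) = 1.943253
x_4 = g(1.943253) = 1.931436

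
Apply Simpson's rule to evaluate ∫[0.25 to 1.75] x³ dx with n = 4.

f(x) = x³
a = 0.25, b = 1.75, n = 4
h = (b - a)/n = 0.375000

Simpson's rule: (h/3)[f(x₀) + 4f(x₁) + 2f(x₂) + ... + f(xₙ)]

x_0 = 0.2500, f(x_0) = 0.015625, coefficient = 1
x_1 = 0.6250, f(x_1) = 0.244141, coefficient = 4
x_2 = 1.0000, f(x_2) = 1.000000, coefficient = 2
x_3 = 1.3750, f(x_3) = 2.599609, coefficient = 4
x_4 = 1.7500, f(x_4) = 5.359375, coefficient = 1

I ≈ (0.375000/3) × 18.750000 = 2.343750
Exact value: 2.343750
Error: 0.000000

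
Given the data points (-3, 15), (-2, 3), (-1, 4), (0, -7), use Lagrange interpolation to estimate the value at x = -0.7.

Lagrange interpolation formula:
P(x) = Σ yᵢ × Lᵢ(x)
where Lᵢ(x) = Π_{j≠i} (x - xⱼ)/(xᵢ - xⱼ)

L_0(-0.7) = (-0.7 - (-2))/(-3 - (-2)) × (-0.7 - (-1))/(-3 - (-1)) × (-0.7 - 0)/(-3 - 0) = 0.045500
L_1(-0.7) = (-0.7 - (-3))/(-2 - (-3)) × (-0.7 - (-1))/(-2 - (-1)) × (-0.7 - 0)/(-2 - 0) = -0.241500
L_2(-0.7) = (-0.7 - (-3))/(-1 - (-3)) × (-0.7 - (-2))/(-1 - (-2)) × (-0.7 - 0)/(-1 - 0) = 1.046500
L_3(-0.7) = (-0.7 - (-3))/(0 - (-3)) × (-0.7 - (-2))/(0 - (-2)) × (-0.7 - (-1))/(0 - (-1)) = 0.149500

P(-0.7) = 15×L_0(-0.7) + 3×L_1(-0.7) + 4×L_2(-0.7) + (-7)×L_3(-0.7)
P(-0.7) = 3.097500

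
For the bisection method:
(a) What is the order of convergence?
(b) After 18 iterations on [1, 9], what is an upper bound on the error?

(a) Bisection has linear (order 1) convergence; the error is halved each step.

(b) Error bound = (b-a)/2^n = (9 - 1)/2^{18}
    = 8/2^{18}

(a) 1 (linear); (b) error ≤ 3.05e-05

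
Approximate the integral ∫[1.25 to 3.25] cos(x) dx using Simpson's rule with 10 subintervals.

f(x) = cos(x)
a = 1.25, b = 3.25, n = 10
h = (b - a)/n = 0.200000

Simpson's rule: (h/3)[f(x₀) + 4f(x₁) + 2f(x₂) + ... + f(xₙ)]

x_0 = 1.2500, f(x_0) = 0.315322, coefficient = 1
x_1 = 1.4500, f(x_1) = 0.120503, coefficient = 4
x_2 = 1.6500, f(x_2) = -0.079121, coefficient = 2
x_3 = 1.8500, f(x_3) = -0.275590, coefficient = 4
x_4 = 2.0500, f(x_4) = -0.461073, coefficient = 2
x_5 = 2.2500, f(x_5) = -0.628174, coefficient = 4
x_6 = 2.4500, f(x_6) = -0.770231, coefficient = 2
x_7 = 2.6500, f(x_7) = -0.881582, coefficient = 4
x_8 = 2.8500, f(x_8) = -0.957787, coefficient = 2
x_9 = 3.0500, f(x_9) = -0.995808, coefficient = 4
x_10 = 3.2500, f(x_10) = -0.994130, coefficient = 1

I ≈ (0.200000/3) × -15.857838 = -1.057189
Exact value: -1.057180
Error: 0.000009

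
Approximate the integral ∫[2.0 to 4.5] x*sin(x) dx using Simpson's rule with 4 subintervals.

f(x) = x*sin(x)
a = 2.0, b = 4.5, n = 4
h = (b - a)/n = 0.625000

Simpson's rule: (h/3)[f(x₀) + 4f(x₁) + 2f(x₂) + ... + f(xₙ)]

x_0 = 2.0000, f(x_0) = 1.818595, coefficient = 1
x_1 = 2.6250, f(x_1) = 1.296541, coefficient = 4
x_2 = 3.2500, f(x_2) = -0.351634, coefficient = 2
x_3 = 3.8750, f(x_3) = -2.593944, coefficient = 4
x_4 = 4.5000, f(x_4) = -4.398886, coefficient = 1

I ≈ (0.625000/3) × -8.473171 = -1.765244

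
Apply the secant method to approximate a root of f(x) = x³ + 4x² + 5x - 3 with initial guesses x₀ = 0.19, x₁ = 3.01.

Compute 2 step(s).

f(x) = x³ + 4x² + 5x - 3
x₀ = 0.19, x₁ = 3.01

Secant formula: x_{n+1} = x_n - f(x_n)(x_n - x_{n-1})/(f(x_n) - f(x_{n-1}))

Iteration 1:
  f(0.190000) = -1.898741
  f(3.010000) = 75.561301
  x_2 = 3.010000 - 75.561301×(3.010000 - 0.190000)/(75.561301 - (-1.898741))
       = 0.259125
Iteration 2:
  f(3.010000) = 75.561301
  f(0.259125) = -1.418391
  x_3 = 0.259125 - (-1.418391)×(0.259125 - 3.010000)/(-1.418391 - 75.561301)
       = 0.309812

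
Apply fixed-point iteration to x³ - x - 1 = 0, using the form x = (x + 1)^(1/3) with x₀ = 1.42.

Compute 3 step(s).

Equation: x³ - x - 1 = 0
Fixed-point form: x = (x + 1)^(1/3)
x₀ = 1.42

x_1 = g(1.420000) = 1.342575
x_2 = g(1.342575) = 1.328101
x_3 = g(1.328101) = 1.325360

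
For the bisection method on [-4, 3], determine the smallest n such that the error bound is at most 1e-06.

We need (b-a)/2^n ≤ 1e-06
(3 - (-4))/2^n ≤ 1e-06
7/2^n ≤ 1e-06
2^n ≥ 7000000
n ≥ log₂(7000000) = 22.74
n ≥ 23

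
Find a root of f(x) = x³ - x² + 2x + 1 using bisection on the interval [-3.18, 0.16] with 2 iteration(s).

f(x) = x³ - x² + 2x + 1
Initial interval: [-3.18, 0.16]

Iteration 1:
  c_1 = (-3.180000 + 0.160000)/2 = -1.510000
  f(c_1) = f(-1.510000) = -7.743051
  f(a) × f(c) ≥ 0, new interval: [-1.510000, 0.160000]
Iteration 2:
  c_2 = (-1.510000 + 0.160000)/2 = -0.675000
  f(c_2) = f(-0.675000) = -1.113172
  f(a) × f(c) ≥ 0, new interval: [-0.675000, 0.160000]

After 2 iteration(s), the approximation is c_2 = -0.675000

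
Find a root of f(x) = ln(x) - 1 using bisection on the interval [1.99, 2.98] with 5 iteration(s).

f(x) = ln(x) - 1
Initial interval: [1.99, 2.98]

Iteration 1:
  c_1 = (1.990000 + 2.980000)/2 = 2.485000
  f(c_1) = f(2.485000) = -0.089727
  f(a) × f(c) ≥ 0, new interval: [2.485000, 2.980000]
Iteration 2:
  c_2 = (2.485000 + 2.980000)/2 = 2.732500
  f(c_2) = f(2.732500) = 0.005217
  f(a) × f(c) < 0, new interval: [2.485000, 2.732500]
Iteration 3:
  c_3 = (2.485000 + 2.732500)/2 = 2.608750
  f(c_3) = f(2.608750) = -0.041129
  f(a) × f(c) ≥ 0, new interval: [2.608750, 2.732500]
Iteration 4:
  c_4 = (2.608750 + 2.732500)/2 = 2.670625
  f(c_4) = f(2.670625) = -0.017687
  f(a) × f(c) ≥ 0, new interval: [2.670625, 2.732500]
Iteration 5:
  c_5 = (2.670625 + 2.732500)/2 = 2.701562
  f(c_5) = f(2.701562) = -0.006170
  f(a) × f(c) ≥ 0, new interval: [2.701562, 2.732500]

After 5 iteration(s), the approximation is c_5 = 2.701562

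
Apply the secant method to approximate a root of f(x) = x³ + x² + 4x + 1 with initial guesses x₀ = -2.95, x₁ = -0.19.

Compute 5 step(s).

f(x) = x³ + x² + 4x + 1
x₀ = -2.95, x₁ = -0.19

Secant formula: x_{n+1} = x_n - f(x_n)(x_n - x_{n-1})/(f(x_n) - f(x_{n-1}))

Iteration 1:
  f(-2.950000) = -27.769875
  f(-0.190000) = 0.269241
  x_2 = -0.190000 - 0.269241×(-0.190000 - (-2.950000))/(0.269241 - (-27.769875))
       = -0.216502
Iteration 2:
  f(-0.190000) = 0.269241
  f(-0.216502) = 0.170715
  x_3 = -0.216502 - 0.170715×(-0.216502 - (-0.190000))/(0.170715 - 0.269241)
       = -0.262423
Iteration 3:
  f(-0.216502) = 0.170715
  f(-0.262423) = 0.001101
  x_4 = -0.262423 - 0.001101×(-0.262423 - (-0.216502))/(0.001101 - 0.170715)
       = -0.262721
Iteration 4:
  f(-0.262423) = 0.001101
  f(-0.262721) = 0.000004
  x_5 = -0.262721 - 0.000004×(-0.262721 - (-0.262423))/(0.000004 - 0.001101)
       = -0.262722
Iteration 5:
  f(-0.262721) = 0.000004
  f(-0.262722) = 0.000000
  x_6 = -0.262722 - 0.000000×(-0.262722 - (-0.262721))/(0.000000 - 0.000004)
       = -0.262722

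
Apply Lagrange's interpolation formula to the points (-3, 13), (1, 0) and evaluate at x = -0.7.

Lagrange interpolation formula:
P(x) = Σ yᵢ × Lᵢ(x)
where Lᵢ(x) = Π_{j≠i} (x - xⱼ)/(xᵢ - xⱼ)

L_0(-0.7) = (-0.7 - 1)/(-3 - 1) = 0.425000
L_1(-0.7) = (-0.7 - (-3))/(1 - (-3)) = 0.575000

P(-0.7) = 13×L_0(-0.7) + 0×L_1(-0.7)
P(-0.7) = 5.525000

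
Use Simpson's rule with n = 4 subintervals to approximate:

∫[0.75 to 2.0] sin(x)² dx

f(x) = sin(x)²
a = 0.75, b = 2.0, n = 4
h = (b - a)/n = 0.312500

Simpson's rule: (h/3)[f(x₀) + 4f(x₁) + 2f(x₂) + ... + f(xₙ)]

x_0 = 0.7500, f(x_0) = 0.464631, coefficient = 1
x_1 = 1.0625, f(x_1) = 0.763133, coefficient = 4
x_2 = 1.3750, f(x_2) = 0.962151, coefficient = 2
x_3 = 1.6875, f(x_3) = 0.986442, coefficient = 4
x_4 = 2.0000, f(x_4) = 0.826822, coefficient = 1

I ≈ (0.312500/3) × 10.214056 = 1.063964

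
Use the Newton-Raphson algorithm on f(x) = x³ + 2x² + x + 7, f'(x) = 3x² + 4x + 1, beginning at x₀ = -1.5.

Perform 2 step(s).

f(x) = x³ + 2x² + x + 7
f'(x) = 3x² + 4x + 1
x₀ = -1.5

Newton-Raphson formula: x_{n+1} = x_n - f(x_n)/f'(x_n)

Iteration 1:
  f(-1.500000) = 6.625000
  f'(-1.500000) = 1.750000
  x_1 = -1.500000 - 6.625000/1.750000 = -5.285714
Iteration 2:
  f(-5.285714) = -90.084548
  f'(-5.285714) = 63.673469
  x_2 = -5.285714 - (-90.084548)/63.673469 = -3.870925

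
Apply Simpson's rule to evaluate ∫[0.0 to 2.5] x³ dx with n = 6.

f(x) = x³
a = 0.0, b = 2.5, n = 6
h = (b - a)/n = 0.416667

Simpson's rule: (h/3)[f(x₀) + 4f(x₁) + 2f(x₂) + ... + f(xₙ)]

x_0 = 0.0000, f(x_0) = 0.000000, coefficient = 1
x_1 = 0.4167, f(x_1) = 0.072338, coefficient = 4
x_2 = 0.8333, f(x_2) = 0.578704, coefficient = 2
x_3 = 1.2500, f(x_3) = 1.953125, coefficient = 4
x_4 = 1.6667, f(x_4) = 4.629630, coefficient = 2
x_5 = 2.0833, f(x_5) = 9.042245, coefficient = 4
x_6 = 2.5000, f(x_6) = 15.625000, coefficient = 1

I ≈ (0.416667/3) × 70.312500 = 9.765625
Exact value: 9.765625
Error: 0.000000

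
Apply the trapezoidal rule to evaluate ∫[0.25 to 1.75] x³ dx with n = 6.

f(x) = x³
a = 0.25, b = 1.75, n = 6
h = (b - a)/n = 0.250000

Trapezoidal rule: (h/2)[f(x₀) + 2f(x₁) + 2f(x₂) + ... + f(xₙ)]

x_0 = 0.2500, f(x_0) = 0.015625, coefficient = 1
x_1 = 0.5000, f(x_1) = 0.125000, coefficient = 2
x_2 = 0.7500, f(x_2) = 0.421875, coefficient = 2
x_3 = 1.0000, f(x_3) = 1.000000, coefficient = 2
x_4 = 1.2500, f(x_4) = 1.953125, coefficient = 2
x_5 = 1.5000, f(x_5) = 3.375000, coefficient = 2
x_6 = 1.7500, f(x_6) = 5.359375, coefficient = 1

I ≈ (0.250000/2) × 19.125000 = 2.390625
Exact value: 2.343750
Error: 0.046875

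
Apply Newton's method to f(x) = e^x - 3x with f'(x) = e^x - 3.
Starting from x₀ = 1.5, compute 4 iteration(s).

f(x) = e^x - 3x
f'(x) = e^x - 3
x₀ = 1.5

Newton-Raphson formula: x_{n+1} = x_n - f(x_n)/f'(x_n)

Iteration 1:
  f(1.500000) = -0.018311
  f'(1.500000) = 1.481689
  x_1 = 1.500000 - (-0.018311)/1.481689 = 1.512358
Iteration 2:
  f(1.512358) = 0.000344
  f'(1.512358) = 1.537418
  x_2 = 1.512358 - 0.000344/1.537418 = 1.512135
Iteration 3:
  f(1.512135) = 0.000000
  f'(1.512135) = 1.536404
  x_3 = 1.512135 - 0.000000/1.536404 = 1.512135
Iteration 4:
  f(1.512135) = 0.000000
  f'(1.512135) = 1.536404
  x_4 = 1.512135 - 0.000000/1.536404 = 1.512135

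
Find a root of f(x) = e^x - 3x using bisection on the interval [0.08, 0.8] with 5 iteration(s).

f(x) = e^x - 3x
Initial interval: [0.08, 0.8]

Iteration 1:
  c_1 = (0.080000 + 0.800000)/2 = 0.440000
  f(c_1) = f(0.440000) = 0.232707
  f(a) × f(c) ≥ 0, new interval: [0.440000, 0.800000]
Iteration 2:
  c_2 = (0.440000 + 0.800000)/2 = 0.620000
  f(c_2) = f(0.620000) = -0.001072
  f(a) × f(c) < 0, new interval: [0.440000, 0.620000]
Iteration 3:
  c_3 = (0.440000 + 0.620000)/2 = 0.530000
  f(c_3) = f(0.530000) = 0.108932
  f(a) × f(c) ≥ 0, new interval: [0.530000, 0.620000]
Iteration 4:
  c_4 = (0.530000 + 0.620000)/2 = 0.575000
  f(c_4) = f(0.575000) = 0.052131
  f(a) × f(c) ≥ 0, new interval: [0.575000, 0.620000]
Iteration 5:
  c_5 = (0.575000 + 0.620000)/2 = 0.597500
  f(c_5) = f(0.597500) = 0.025069
  f(a) × f(c) ≥ 0, new interval: [0.597500, 0.620000]

After 5 iteration(s), the approximation is c_5 = 0.597500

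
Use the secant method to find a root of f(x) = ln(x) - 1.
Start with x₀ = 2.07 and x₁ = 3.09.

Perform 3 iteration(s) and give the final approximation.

f(x) = ln(x) - 1
x₀ = 2.07, x₁ = 3.09

Secant formula: x_{n+1} = x_n - f(x_n)(x_n - x_{n-1})/(f(x_n) - f(x_{n-1}))

Iteration 1:
  f(2.070000) = -0.272451
  f(3.090000) = 0.128171
  x_2 = 3.090000 - 0.128171×(3.090000 - 2.070000)/(0.128171 - (-0.272451))
       = 2.763672
Iteration 2:
  f(3.090000) = 0.128171
  f(2.763672) = 0.016560
  x_3 = 2.763672 - 0.016560×(2.763672 - 3.090000)/(0.016560 - 0.128171)
       = 2.715253
Iteration 3:
  f(2.763672) = 0.016560
  f(2.715253) = -0.001115
  x_4 = 2.715253 - (-0.001115)×(2.715253 - 2.763672)/(-0.001115 - 0.016560)
       = 2.718307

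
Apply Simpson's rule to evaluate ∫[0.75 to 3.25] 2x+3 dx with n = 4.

f(x) = 2x+3
a = 0.75, b = 3.25, n = 4
h = (b - a)/n = 0.625000

Simpson's rule: (h/3)[f(x₀) + 4f(x₁) + 2f(x₂) + ... + f(xₙ)]

x_0 = 0.7500, f(x_0) = 4.500000, coefficient = 1
x_1 = 1.3750, f(x_1) = 5.750000, coefficient = 4
x_2 = 2.0000, f(x_2) = 7.000000, coefficient = 2
x_3 = 2.6250, f(x_3) = 8.250000, coefficient = 4
x_4 = 3.2500, f(x_4) = 9.500000, coefficient = 1

I ≈ (0.625000/3) × 84.000000 = 17.500000
Exact value: 17.500000
Error: 0.000000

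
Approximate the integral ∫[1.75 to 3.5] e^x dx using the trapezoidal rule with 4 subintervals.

f(x) = e^x
a = 1.75, b = 3.5, n = 4
h = (b - a)/n = 0.437500

Trapezoidal rule: (h/2)[f(x₀) + 2f(x₁) + 2f(x₂) + ... + f(xₙ)]

x_0 = 1.7500, f(x_0) = 5.754603, coefficient = 1
x_1 = 2.1875, f(x_1) = 8.912903, coefficient = 2
x_2 = 2.6250, f(x_2) = 13.804574, coefficient = 2
x_3 = 3.0625, f(x_3) = 21.380943, coefficient = 2
x_4 = 3.5000, f(x_4) = 33.115452, coefficient = 1

I ≈ (0.437500/2) × 127.066894 = 27.795883
Exact value: 27.360849
Error: 0.435034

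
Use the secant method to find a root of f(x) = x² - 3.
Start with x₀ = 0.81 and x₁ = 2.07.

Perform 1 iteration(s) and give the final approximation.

f(x) = x² - 3
x₀ = 0.81, x₁ = 2.07

Secant formula: x_{n+1} = x_n - f(x_n)(x_n - x_{n-1})/(f(x_n) - f(x_{n-1}))

Iteration 1:
  f(0.810000) = -2.343900
  f(2.070000) = 1.284900
  x_2 = 2.070000 - 1.284900×(2.070000 - 0.810000)/(1.284900 - (-2.343900))
       = 1.623854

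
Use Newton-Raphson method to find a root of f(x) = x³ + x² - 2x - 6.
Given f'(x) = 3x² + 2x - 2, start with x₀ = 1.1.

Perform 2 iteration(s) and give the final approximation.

f(x) = x³ + x² - 2x - 6
f'(x) = 3x² + 2x - 2
x₀ = 1.1

Newton-Raphson formula: x_{n+1} = x_n - f(x_n)/f'(x_n)

Iteration 1:
  f(1.100000) = -5.659000
  f'(1.100000) = 3.830000
  x_1 = 1.100000 - (-5.659000)/3.830000 = 2.577546
Iteration 2:
  f(2.577546) = 12.613198
  f'(2.577546) = 23.086317
  x_2 = 2.577546 - 12.613198/23.086317 = 2.031196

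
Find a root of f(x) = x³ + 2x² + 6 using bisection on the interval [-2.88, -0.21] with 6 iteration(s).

f(x) = x³ + 2x² + 6
Initial interval: [-2.88, -0.21]

Iteration 1:
  c_1 = (-2.880000 + (-0.210000))/2 = -1.545000
  f(c_1) = f(-1.545000) = 7.086096
  f(a) × f(c) < 0, new interval: [-2.880000, -1.545000]
Iteration 2:
  c_2 = (-2.880000 + (-1.545000))/2 = -2.212500
  f(c_2) = f(-2.212500) = 4.959779
  f(a) × f(c) < 0, new interval: [-2.880000, -2.212500]
Iteration 3:
  c_3 = (-2.880000 + (-2.212500))/2 = -2.546250
  f(c_3) = f(-2.546250) = 2.458449
  f(a) × f(c) < 0, new interval: [-2.880000, -2.546250]
Iteration 4:
  c_4 = (-2.880000 + (-2.546250))/2 = -2.713125
  f(c_4) = f(-2.713125) = 0.750653
  f(a) × f(c) < 0, new interval: [-2.880000, -2.713125]
Iteration 5:
  c_5 = (-2.880000 + (-2.713125))/2 = -2.796562
  f(c_5) = f(-2.796562) = -0.229726
  f(a) × f(c) ≥ 0, new interval: [-2.796562, -2.713125]
Iteration 6:
  c_6 = (-2.796562 + (-2.713125))/2 = -2.754844
  f(c_6) = f(-2.754844) = 0.271367
  f(a) × f(c) < 0, new interval: [-2.796562, -2.754844]

After 6 iteration(s), the approximation is c_6 = -2.754844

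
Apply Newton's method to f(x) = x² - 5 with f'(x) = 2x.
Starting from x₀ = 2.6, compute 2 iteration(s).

f(x) = x² - 5
f'(x) = 2x
x₀ = 2.6

Newton-Raphson formula: x_{n+1} = x_n - f(x_n)/f'(x_n)

Iteration 1:
  f(2.600000) = 1.760000
  f'(2.600000) = 5.200000
  x_1 = 2.600000 - 1.760000/5.200000 = 2.261538
Iteration 2:
  f(2.261538) = 0.114556
  f'(2.261538) = 4.523077
  x_2 = 2.261538 - 0.114556/4.523077 = 2.236211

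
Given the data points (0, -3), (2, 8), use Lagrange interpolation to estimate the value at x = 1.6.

Lagrange interpolation formula:
P(x) = Σ yᵢ × Lᵢ(x)
where Lᵢ(x) = Π_{j≠i} (x - xⱼ)/(xᵢ - xⱼ)

L_0(1.6) = (1.6 - 2)/(0 - 2) = 0.200000
L_1(1.6) = (1.6 - 0)/(2 - 0) = 0.800000

P(1.6) = (-3)×L_0(1.6) + 8×L_1(1.6)
P(1.6) = 5.800000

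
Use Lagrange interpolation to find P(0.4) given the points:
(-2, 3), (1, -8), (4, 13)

Lagrange interpolation formula:
P(x) = Σ yᵢ × Lᵢ(x)
where Lᵢ(x) = Π_{j≠i} (x - xⱼ)/(xᵢ - xⱼ)

L_0(0.4) = (0.4 - 1)/(-2 - 1) × (0.4 - 4)/(-2 - 4) = 0.120000
L_1(0.4) = (0.4 - (-2))/(1 - (-2)) × (0.4 - 4)/(1 - 4) = 0.960000
L_2(0.4) = (0.4 - (-2))/(4 - (-2)) × (0.4 - 1)/(4 - 1) = -0.080000

P(0.4) = 3×L_0(0.4) + (-8)×L_1(0.4) + 13×L_2(0.4)
P(0.4) = -8.360000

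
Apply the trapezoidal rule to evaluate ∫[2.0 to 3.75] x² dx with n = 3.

f(x) = x²
a = 2.0, b = 3.75, n = 3
h = (b - a)/n = 0.583333

Trapezoidal rule: (h/2)[f(x₀) + 2f(x₁) + 2f(x₂) + ... + f(xₙ)]

x_0 = 2.0000, f(x_0) = 4.000000, coefficient = 1
x_1 = 2.5833, f(x_1) = 6.673611, coefficient = 2
x_2 = 3.1667, f(x_2) = 10.027778, coefficient = 2
x_3 = 3.7500, f(x_3) = 14.062500, coefficient = 1

I ≈ (0.583333/2) × 51.465278 = 15.010706
Exact value: 14.911458
Error: 0.099248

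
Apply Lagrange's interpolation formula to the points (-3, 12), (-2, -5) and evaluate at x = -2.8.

Lagrange interpolation formula:
P(x) = Σ yᵢ × Lᵢ(x)
where Lᵢ(x) = Π_{j≠i} (x - xⱼ)/(xᵢ - xⱼ)

L_0(-2.8) = (-2.8 - (-2))/(-3 - (-2)) = 0.800000
L_1(-2.8) = (-2.8 - (-3))/(-2 - (-3)) = 0.200000

P(-2.8) = 12×L_0(-2.8) + (-5)×L_1(-2.8)
P(-2.8) = 8.600000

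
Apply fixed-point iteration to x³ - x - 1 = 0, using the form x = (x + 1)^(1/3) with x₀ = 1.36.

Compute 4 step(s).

Equation: x³ - x - 1 = 0
Fixed-point form: x = (x + 1)^(1/3)
x₀ = 1.36

x_1 = g(1.360000) = 1.331386
x_2 = g(1.331386) = 1.325983
x_3 = g(1.325983) = 1.324958
x_4 = g(1.324958) = 1.324764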